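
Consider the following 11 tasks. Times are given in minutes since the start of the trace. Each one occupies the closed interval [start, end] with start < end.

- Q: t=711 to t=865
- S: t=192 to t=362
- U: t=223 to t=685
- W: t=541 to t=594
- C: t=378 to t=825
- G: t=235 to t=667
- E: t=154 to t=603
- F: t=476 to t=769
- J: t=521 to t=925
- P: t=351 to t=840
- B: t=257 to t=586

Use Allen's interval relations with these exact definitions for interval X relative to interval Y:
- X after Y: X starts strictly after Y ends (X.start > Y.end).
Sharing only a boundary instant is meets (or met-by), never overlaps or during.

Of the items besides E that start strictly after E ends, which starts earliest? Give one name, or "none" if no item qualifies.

Q

Target E = [t=154, t=603].
B [t=257, t=586] → during → excluded.
C [t=378, t=825] → overlapped-by → excluded.
F [t=476, t=769] → overlapped-by → excluded.
G [t=235, t=667] → overlapped-by → excluded.
J [t=521, t=925] → overlapped-by → excluded.
P [t=351, t=840] → overlapped-by → excluded.
Q [t=711, t=865] → after → candidate.
S [t=192, t=362] → during → excluded.
U [t=223, t=685] → overlapped-by → excluded.
W [t=541, t=594] → during → excluded.
Among candidates, earliest start is t=711 → Q.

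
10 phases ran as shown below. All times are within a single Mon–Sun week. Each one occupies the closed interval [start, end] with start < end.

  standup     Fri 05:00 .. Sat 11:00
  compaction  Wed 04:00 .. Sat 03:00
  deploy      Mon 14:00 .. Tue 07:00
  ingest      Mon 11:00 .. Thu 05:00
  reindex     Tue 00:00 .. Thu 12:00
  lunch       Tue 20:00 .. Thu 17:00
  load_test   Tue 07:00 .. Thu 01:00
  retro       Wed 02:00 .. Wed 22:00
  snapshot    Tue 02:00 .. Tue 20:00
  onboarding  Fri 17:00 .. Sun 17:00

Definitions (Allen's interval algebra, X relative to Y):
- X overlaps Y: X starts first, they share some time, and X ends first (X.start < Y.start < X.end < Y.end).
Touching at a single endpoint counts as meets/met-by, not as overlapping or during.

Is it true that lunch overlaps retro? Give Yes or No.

lunch = [Tue 20:00, Thu 17:00], retro = [Wed 02:00, Wed 22:00].
Actual relation of lunch to retro: contains.
Asked whether 'overlaps' holds → No.

No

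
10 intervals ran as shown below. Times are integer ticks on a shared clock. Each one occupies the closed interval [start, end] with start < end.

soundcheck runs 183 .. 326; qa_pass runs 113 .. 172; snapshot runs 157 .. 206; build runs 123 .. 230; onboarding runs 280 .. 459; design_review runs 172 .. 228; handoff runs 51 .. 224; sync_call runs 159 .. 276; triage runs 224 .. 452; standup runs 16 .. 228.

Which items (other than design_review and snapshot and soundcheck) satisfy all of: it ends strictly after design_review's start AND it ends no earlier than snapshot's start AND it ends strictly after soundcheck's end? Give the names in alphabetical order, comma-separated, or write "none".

onboarding, triage

Conditions: its end is strictly after design_review's start (X.end > 172) AND its end is no earlier than snapshot's start (X.end >= 157) AND its end is strictly after soundcheck's end (X.end > 326).
build: end 230 > 172? ✓; end 230 >= 157? ✓; end 230 > 326? ✗ → no.
handoff: end 224 > 172? ✓; end 224 >= 157? ✓; end 224 > 326? ✗ → no.
onboarding: end 459 > 172? ✓; end 459 >= 157? ✓; end 459 > 326? ✓ → yes.
qa_pass: end 172 > 172? ✗; end 172 >= 157? ✓; end 172 > 326? ✗ → no.
standup: end 228 > 172? ✓; end 228 >= 157? ✓; end 228 > 326? ✗ → no.
sync_call: end 276 > 172? ✓; end 276 >= 157? ✓; end 276 > 326? ✗ → no.
triage: end 452 > 172? ✓; end 452 >= 157? ✓; end 452 > 326? ✓ → yes.
Result: onboarding, triage.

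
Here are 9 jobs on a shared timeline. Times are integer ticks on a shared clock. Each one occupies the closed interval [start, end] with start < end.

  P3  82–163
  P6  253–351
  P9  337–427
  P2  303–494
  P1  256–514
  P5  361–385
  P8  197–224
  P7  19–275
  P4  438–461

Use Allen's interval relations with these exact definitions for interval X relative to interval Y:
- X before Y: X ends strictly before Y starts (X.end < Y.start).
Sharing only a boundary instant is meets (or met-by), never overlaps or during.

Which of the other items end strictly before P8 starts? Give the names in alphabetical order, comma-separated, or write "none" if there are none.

Target P8 = [197, 224].
P1 [256, 514] → after → no.
P2 [303, 494] → after → no.
P3 [82, 163] → before → yes.
P4 [438, 461] → after → no.
P5 [361, 385] → after → no.
P6 [253, 351] → after → no.
P7 [19, 275] → contains → no.
P9 [337, 427] → after → no.
Result: P3.

P3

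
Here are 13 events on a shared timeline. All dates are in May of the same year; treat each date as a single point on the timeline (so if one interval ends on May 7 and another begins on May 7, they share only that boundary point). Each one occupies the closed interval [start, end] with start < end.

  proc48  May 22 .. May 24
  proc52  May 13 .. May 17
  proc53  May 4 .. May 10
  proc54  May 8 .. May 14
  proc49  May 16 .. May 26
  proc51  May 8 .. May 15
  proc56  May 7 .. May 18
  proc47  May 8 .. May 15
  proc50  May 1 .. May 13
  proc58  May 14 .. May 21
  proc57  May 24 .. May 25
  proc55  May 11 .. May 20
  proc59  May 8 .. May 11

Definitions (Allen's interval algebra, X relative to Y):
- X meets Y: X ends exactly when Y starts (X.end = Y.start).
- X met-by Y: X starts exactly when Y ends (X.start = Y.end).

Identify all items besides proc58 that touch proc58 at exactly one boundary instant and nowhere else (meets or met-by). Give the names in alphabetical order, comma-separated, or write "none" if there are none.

proc54

Target proc58 = [May 14, May 21].
proc47 [May 8, May 15] → overlaps → no.
proc48 [May 22, May 24] → after → no.
proc49 [May 16, May 26] → overlapped-by → no.
proc50 [May 1, May 13] → before → no.
proc51 [May 8, May 15] → overlaps → no.
proc52 [May 13, May 17] → overlaps → no.
proc53 [May 4, May 10] → before → no.
proc54 [May 8, May 14] → meets → yes.
proc55 [May 11, May 20] → overlaps → no.
proc56 [May 7, May 18] → overlaps → no.
proc57 [May 24, May 25] → after → no.
proc59 [May 8, May 11] → before → no.
Result: proc54.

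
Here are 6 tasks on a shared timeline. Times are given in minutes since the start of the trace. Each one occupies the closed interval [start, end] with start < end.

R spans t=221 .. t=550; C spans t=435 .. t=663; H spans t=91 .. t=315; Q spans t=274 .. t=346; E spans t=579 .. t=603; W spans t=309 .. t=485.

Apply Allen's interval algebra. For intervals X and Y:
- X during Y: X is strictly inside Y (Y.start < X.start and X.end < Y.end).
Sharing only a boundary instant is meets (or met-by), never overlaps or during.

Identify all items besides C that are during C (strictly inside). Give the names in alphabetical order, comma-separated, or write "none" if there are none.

Target C = [t=435, t=663].
E [t=579, t=603] → during → yes.
H [t=91, t=315] → before → no.
Q [t=274, t=346] → before → no.
R [t=221, t=550] → overlaps → no.
W [t=309, t=485] → overlaps → no.
Result: E.

E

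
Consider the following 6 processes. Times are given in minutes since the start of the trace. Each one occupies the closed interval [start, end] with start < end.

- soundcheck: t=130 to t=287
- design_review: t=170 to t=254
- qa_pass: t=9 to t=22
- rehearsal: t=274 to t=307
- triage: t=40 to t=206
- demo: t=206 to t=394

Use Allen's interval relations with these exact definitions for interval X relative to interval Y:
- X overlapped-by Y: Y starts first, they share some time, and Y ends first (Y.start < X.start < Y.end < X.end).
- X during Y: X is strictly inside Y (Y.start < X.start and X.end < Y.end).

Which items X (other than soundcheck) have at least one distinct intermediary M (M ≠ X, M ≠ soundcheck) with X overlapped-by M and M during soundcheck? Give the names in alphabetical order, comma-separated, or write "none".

demo

Target soundcheck = [t=130, t=287].
Intermediaries M with M during soundcheck: design_review.
Via design_review — items with X overlapped-by design_review: demo.
Union: demo.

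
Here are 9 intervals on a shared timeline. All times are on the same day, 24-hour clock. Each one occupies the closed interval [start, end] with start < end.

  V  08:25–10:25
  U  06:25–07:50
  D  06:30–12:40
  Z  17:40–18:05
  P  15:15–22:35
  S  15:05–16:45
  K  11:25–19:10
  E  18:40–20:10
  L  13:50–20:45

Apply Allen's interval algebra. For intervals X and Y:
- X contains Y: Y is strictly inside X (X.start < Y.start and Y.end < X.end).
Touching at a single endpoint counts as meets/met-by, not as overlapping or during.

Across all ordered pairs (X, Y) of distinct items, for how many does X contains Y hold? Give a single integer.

8

Checking all 72 ordered pairs for relation 'contains'; matching pairs in alphabetical order:
(D, V): D contains V ✓
(K, S): K contains S ✓
(K, Z): K contains Z ✓
(L, E): L contains E ✓
(L, S): L contains S ✓
(L, Z): L contains Z ✓
(P, E): P contains E ✓
(P, Z): P contains Z ✓
Count: 8.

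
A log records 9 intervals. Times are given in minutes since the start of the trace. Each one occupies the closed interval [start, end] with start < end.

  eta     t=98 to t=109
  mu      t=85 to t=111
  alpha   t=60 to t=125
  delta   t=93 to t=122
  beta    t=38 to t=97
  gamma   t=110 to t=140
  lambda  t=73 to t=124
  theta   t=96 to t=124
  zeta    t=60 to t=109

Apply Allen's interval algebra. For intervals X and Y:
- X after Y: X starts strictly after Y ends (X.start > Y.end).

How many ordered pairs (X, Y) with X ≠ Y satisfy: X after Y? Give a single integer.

Checking all 72 ordered pairs for relation 'after'; matching pairs in alphabetical order:
(eta, beta): eta after beta ✓
(gamma, beta): gamma after beta ✓
(gamma, eta): gamma after eta ✓
(gamma, zeta): gamma after zeta ✓
Count: 4.

4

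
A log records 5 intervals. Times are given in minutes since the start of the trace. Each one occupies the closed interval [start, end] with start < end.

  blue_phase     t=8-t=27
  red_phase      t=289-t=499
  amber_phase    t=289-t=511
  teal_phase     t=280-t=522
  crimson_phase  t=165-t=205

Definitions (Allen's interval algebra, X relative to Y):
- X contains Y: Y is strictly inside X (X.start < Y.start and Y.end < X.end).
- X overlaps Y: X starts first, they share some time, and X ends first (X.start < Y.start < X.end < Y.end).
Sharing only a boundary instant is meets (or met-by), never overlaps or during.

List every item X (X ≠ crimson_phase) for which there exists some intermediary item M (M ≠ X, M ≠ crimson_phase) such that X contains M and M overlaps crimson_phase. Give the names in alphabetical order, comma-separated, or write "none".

none

Target crimson_phase = [t=165, t=205].
Intermediaries M with M overlaps crimson_phase: none.
Union: none.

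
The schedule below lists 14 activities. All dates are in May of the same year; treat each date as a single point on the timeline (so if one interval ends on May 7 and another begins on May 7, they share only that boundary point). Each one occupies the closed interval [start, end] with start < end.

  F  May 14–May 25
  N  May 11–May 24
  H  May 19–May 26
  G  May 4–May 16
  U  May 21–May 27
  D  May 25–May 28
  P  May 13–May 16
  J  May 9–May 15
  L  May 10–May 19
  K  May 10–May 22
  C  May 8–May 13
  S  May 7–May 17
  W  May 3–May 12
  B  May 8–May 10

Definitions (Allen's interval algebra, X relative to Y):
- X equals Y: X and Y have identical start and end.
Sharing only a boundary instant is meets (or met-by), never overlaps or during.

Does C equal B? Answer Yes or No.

C = [May 8, May 13], B = [May 8, May 10].
Actual relation of C to B: started-by.
Asked whether 'equals' holds → No.

No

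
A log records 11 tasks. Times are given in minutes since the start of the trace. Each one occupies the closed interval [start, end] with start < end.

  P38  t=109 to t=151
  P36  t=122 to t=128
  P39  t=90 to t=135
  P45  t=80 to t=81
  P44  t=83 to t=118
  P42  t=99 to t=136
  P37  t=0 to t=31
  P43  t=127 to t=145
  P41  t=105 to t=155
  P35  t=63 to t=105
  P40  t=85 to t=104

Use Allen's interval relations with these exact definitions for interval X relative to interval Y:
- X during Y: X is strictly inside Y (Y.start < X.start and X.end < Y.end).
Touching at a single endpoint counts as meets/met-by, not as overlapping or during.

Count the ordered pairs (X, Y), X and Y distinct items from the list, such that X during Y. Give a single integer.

10

Checking all 110 ordered pairs for relation 'during'; matching pairs in alphabetical order:
(P36, P38): P36 during P38 ✓
(P36, P39): P36 during P39 ✓
(P36, P41): P36 during P41 ✓
(P36, P42): P36 during P42 ✓
(P38, P41): P38 during P41 ✓
(P40, P35): P40 during P35 ✓
(P40, P44): P40 during P44 ✓
(P43, P38): P43 during P38 ✓
(P43, P41): P43 during P41 ✓
(P45, P35): P45 during P35 ✓
Count: 10.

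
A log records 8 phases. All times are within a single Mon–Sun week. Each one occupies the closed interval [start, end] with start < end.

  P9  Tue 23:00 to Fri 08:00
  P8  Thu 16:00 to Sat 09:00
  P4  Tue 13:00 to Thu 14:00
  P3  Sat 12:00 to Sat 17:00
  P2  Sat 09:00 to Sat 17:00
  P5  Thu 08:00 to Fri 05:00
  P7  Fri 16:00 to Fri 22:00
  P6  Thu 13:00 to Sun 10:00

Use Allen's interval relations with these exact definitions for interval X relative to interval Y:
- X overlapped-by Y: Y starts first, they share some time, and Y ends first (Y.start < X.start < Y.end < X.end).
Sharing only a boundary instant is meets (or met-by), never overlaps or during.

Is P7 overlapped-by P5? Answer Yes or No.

No

P7 = [Fri 16:00, Fri 22:00], P5 = [Thu 08:00, Fri 05:00].
Actual relation of P7 to P5: after.
Asked whether 'overlapped-by' holds → No.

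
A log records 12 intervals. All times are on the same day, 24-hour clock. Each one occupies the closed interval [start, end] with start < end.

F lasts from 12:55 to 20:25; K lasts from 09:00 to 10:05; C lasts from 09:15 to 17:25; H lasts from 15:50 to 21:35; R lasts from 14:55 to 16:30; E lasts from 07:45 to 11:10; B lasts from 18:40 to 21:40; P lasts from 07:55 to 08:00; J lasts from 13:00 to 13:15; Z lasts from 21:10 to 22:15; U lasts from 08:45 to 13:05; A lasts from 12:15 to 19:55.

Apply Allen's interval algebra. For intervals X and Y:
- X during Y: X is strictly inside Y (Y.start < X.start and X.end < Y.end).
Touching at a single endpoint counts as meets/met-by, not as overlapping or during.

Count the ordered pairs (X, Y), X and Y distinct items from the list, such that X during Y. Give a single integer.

9

Checking all 132 ordered pairs for relation 'during'; matching pairs in alphabetical order:
(J, A): J during A ✓
(J, C): J during C ✓
(J, F): J during F ✓
(K, E): K during E ✓
(K, U): K during U ✓
(P, E): P during E ✓
(R, A): R during A ✓
(R, C): R during C ✓
(R, F): R during F ✓
Count: 9.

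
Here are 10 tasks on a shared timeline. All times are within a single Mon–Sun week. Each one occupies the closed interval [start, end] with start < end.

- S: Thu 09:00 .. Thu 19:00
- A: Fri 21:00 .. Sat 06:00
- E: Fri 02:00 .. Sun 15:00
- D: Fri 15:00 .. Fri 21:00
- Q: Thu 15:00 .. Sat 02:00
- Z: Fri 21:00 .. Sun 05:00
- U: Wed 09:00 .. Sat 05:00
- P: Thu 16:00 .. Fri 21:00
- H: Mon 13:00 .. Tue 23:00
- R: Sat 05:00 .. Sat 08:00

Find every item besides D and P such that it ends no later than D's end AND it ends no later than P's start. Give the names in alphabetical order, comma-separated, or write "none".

H

Conditions: its end is no later than D's end (X.end <= Fri 21:00) AND its end is no later than P's start (X.end <= Thu 16:00).
A: end Sat 06:00 <= Fri 21:00? ✗; end Sat 06:00 <= Thu 16:00? ✗ → no.
E: end Sun 15:00 <= Fri 21:00? ✗; end Sun 15:00 <= Thu 16:00? ✗ → no.
H: end Tue 23:00 <= Fri 21:00? ✓; end Tue 23:00 <= Thu 16:00? ✓ → yes.
Q: end Sat 02:00 <= Fri 21:00? ✗; end Sat 02:00 <= Thu 16:00? ✗ → no.
R: end Sat 08:00 <= Fri 21:00? ✗; end Sat 08:00 <= Thu 16:00? ✗ → no.
S: end Thu 19:00 <= Fri 21:00? ✓; end Thu 19:00 <= Thu 16:00? ✗ → no.
U: end Sat 05:00 <= Fri 21:00? ✗; end Sat 05:00 <= Thu 16:00? ✗ → no.
Z: end Sun 05:00 <= Fri 21:00? ✗; end Sun 05:00 <= Thu 16:00? ✗ → no.
Result: H.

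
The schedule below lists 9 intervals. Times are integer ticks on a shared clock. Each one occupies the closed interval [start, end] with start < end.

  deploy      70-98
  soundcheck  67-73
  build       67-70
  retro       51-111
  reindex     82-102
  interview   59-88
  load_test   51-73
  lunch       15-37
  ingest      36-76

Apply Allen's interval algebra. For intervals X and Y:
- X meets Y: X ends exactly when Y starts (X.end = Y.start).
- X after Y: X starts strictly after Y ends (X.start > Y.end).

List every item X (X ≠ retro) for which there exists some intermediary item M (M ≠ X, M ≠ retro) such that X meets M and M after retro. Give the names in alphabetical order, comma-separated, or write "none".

Target retro = [51, 111].
Intermediaries M with M after retro: none.
Union: none.

none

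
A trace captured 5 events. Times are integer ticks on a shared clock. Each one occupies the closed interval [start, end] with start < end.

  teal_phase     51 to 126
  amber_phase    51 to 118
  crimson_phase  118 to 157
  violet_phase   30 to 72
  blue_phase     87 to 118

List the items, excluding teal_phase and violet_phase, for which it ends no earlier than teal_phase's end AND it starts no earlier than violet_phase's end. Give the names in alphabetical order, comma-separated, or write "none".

crimson_phase

Conditions: its end is no earlier than teal_phase's end (X.end >= 126) AND its start is no earlier than violet_phase's end (X.start >= 72).
amber_phase: end 118 >= 126? ✗; start 51 >= 72? ✗ → no.
blue_phase: end 118 >= 126? ✗; start 87 >= 72? ✓ → no.
crimson_phase: end 157 >= 126? ✓; start 118 >= 72? ✓ → yes.
Result: crimson_phase.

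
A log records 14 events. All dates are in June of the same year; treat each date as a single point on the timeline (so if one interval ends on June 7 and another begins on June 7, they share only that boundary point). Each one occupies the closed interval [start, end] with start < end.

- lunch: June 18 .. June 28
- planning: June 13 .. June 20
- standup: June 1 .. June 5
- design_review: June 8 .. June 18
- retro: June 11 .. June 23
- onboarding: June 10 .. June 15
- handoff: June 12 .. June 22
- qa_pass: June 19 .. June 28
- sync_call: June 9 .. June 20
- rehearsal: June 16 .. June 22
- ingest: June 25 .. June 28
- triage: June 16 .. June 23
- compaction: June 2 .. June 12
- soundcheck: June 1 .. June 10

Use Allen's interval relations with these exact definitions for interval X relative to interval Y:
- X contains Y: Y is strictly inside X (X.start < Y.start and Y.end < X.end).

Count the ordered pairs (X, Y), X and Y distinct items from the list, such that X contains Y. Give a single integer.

Checking all 182 ordered pairs for relation 'contains'; matching pairs in alphabetical order:
(design_review, onboarding): design_review contains onboarding ✓
(handoff, planning): handoff contains planning ✓
(retro, handoff): retro contains handoff ✓
(retro, planning): retro contains planning ✓
(retro, rehearsal): retro contains rehearsal ✓
(sync_call, onboarding): sync_call contains onboarding ✓
Count: 6.

6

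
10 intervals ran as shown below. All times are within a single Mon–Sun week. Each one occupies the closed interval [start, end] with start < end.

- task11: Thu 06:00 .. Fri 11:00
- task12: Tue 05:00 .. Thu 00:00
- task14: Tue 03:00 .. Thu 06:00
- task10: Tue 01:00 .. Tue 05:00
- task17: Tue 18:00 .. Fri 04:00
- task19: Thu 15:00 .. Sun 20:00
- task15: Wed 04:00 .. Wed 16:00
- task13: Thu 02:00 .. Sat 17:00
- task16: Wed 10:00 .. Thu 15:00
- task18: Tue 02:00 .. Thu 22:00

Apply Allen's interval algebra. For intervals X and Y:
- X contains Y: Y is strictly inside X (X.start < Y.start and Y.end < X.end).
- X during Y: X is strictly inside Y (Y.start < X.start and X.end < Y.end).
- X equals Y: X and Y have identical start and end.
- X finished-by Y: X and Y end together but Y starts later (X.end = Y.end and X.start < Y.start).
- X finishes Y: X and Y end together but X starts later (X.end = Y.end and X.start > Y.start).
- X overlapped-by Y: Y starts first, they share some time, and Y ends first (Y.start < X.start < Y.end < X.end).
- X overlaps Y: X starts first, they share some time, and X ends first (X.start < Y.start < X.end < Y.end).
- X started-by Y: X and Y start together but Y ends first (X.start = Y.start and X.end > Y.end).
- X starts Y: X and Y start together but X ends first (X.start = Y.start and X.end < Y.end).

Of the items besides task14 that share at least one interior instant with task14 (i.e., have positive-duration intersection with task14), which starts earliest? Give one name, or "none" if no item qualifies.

task10

Target task14 = [Tue 03:00, Thu 06:00].
task10 [Tue 01:00, Tue 05:00] → overlaps → candidate.
task11 [Thu 06:00, Fri 11:00] → met-by → excluded.
task12 [Tue 05:00, Thu 00:00] → during → candidate.
task13 [Thu 02:00, Sat 17:00] → overlapped-by → candidate.
task15 [Wed 04:00, Wed 16:00] → during → candidate.
task16 [Wed 10:00, Thu 15:00] → overlapped-by → candidate.
task17 [Tue 18:00, Fri 04:00] → overlapped-by → candidate.
task18 [Tue 02:00, Thu 22:00] → contains → candidate.
task19 [Thu 15:00, Sun 20:00] → after → excluded.
Among candidates, earliest start is Tue 01:00 → task10.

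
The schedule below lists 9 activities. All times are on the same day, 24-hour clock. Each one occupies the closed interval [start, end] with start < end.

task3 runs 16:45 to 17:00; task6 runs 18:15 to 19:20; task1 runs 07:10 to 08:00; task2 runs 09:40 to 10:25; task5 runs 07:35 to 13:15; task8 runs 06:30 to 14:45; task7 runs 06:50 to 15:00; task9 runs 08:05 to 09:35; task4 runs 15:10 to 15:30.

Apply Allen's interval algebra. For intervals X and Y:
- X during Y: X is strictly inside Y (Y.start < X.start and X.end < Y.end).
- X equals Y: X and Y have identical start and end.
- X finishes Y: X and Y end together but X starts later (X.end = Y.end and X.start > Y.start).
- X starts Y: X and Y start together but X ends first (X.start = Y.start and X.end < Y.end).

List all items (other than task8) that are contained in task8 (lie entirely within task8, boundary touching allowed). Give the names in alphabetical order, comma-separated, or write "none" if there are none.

Target task8 = [06:30, 14:45].
task1 [07:10, 08:00] → during → yes.
task2 [09:40, 10:25] → during → yes.
task3 [16:45, 17:00] → after → no.
task4 [15:10, 15:30] → after → no.
task5 [07:35, 13:15] → during → yes.
task6 [18:15, 19:20] → after → no.
task7 [06:50, 15:00] → overlapped-by → no.
task9 [08:05, 09:35] → during → yes.
Result: task1, task2, task5, task9.

task1, task2, task5, task9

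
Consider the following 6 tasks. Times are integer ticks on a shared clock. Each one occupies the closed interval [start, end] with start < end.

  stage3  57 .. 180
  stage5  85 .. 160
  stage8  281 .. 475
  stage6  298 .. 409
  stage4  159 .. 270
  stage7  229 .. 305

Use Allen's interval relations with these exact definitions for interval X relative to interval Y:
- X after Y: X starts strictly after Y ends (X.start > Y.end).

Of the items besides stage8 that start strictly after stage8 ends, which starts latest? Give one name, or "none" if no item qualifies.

none

Target stage8 = [281, 475].
stage3 [57, 180] → before → excluded.
stage4 [159, 270] → before → excluded.
stage5 [85, 160] → before → excluded.
stage6 [298, 409] → during → excluded.
stage7 [229, 305] → overlaps → excluded.
No candidates → none.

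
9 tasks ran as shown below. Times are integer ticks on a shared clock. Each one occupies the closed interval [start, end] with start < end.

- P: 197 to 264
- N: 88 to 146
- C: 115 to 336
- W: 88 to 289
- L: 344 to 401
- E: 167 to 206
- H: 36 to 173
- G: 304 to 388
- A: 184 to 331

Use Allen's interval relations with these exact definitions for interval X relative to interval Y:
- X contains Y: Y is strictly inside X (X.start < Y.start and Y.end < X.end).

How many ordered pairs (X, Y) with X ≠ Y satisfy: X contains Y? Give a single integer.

7

Checking all 72 ordered pairs for relation 'contains'; matching pairs in alphabetical order:
(A, P): A contains P ✓
(C, A): C contains A ✓
(C, E): C contains E ✓
(C, P): C contains P ✓
(H, N): H contains N ✓
(W, E): W contains E ✓
(W, P): W contains P ✓
Count: 7.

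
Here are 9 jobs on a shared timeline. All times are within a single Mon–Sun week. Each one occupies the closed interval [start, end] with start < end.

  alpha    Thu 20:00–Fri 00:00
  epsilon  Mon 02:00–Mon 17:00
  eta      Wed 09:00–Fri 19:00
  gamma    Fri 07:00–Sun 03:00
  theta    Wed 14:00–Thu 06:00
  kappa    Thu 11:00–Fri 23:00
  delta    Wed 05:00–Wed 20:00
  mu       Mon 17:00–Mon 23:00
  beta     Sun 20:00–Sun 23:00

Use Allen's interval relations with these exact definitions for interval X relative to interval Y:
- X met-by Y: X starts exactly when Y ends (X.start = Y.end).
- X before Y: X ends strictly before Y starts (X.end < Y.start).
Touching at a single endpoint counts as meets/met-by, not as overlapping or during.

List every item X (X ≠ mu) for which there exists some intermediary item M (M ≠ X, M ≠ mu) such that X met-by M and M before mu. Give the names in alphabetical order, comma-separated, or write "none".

Target mu = [Mon 17:00, Mon 23:00].
Intermediaries M with M before mu: none.
Union: none.

none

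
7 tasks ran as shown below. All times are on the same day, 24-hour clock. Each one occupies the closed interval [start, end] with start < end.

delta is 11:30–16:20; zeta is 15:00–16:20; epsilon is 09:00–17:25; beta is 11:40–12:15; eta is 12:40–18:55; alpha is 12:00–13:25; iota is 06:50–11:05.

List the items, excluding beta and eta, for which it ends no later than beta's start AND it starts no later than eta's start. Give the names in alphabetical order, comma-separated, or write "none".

Conditions: its end is no later than beta's start (X.end <= 11:40) AND its start is no later than eta's start (X.start <= 12:40).
alpha: end 13:25 <= 11:40? ✗; start 12:00 <= 12:40? ✓ → no.
delta: end 16:20 <= 11:40? ✗; start 11:30 <= 12:40? ✓ → no.
epsilon: end 17:25 <= 11:40? ✗; start 09:00 <= 12:40? ✓ → no.
iota: end 11:05 <= 11:40? ✓; start 06:50 <= 12:40? ✓ → yes.
zeta: end 16:20 <= 11:40? ✗; start 15:00 <= 12:40? ✗ → no.
Result: iota.

iota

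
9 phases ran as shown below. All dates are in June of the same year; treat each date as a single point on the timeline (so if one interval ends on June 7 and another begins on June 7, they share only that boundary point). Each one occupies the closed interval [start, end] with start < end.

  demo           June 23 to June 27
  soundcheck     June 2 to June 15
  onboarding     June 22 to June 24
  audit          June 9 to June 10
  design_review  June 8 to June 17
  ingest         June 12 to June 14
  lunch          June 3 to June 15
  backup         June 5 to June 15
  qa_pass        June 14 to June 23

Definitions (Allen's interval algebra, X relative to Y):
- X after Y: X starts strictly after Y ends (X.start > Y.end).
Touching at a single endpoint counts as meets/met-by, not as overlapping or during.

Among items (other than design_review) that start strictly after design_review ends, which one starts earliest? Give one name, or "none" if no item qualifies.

onboarding

Target design_review = [June 8, June 17].
audit [June 9, June 10] → during → excluded.
backup [June 5, June 15] → overlaps → excluded.
demo [June 23, June 27] → after → candidate.
ingest [June 12, June 14] → during → excluded.
lunch [June 3, June 15] → overlaps → excluded.
onboarding [June 22, June 24] → after → candidate.
qa_pass [June 14, June 23] → overlapped-by → excluded.
soundcheck [June 2, June 15] → overlaps → excluded.
Among candidates, earliest start is June 22 → onboarding.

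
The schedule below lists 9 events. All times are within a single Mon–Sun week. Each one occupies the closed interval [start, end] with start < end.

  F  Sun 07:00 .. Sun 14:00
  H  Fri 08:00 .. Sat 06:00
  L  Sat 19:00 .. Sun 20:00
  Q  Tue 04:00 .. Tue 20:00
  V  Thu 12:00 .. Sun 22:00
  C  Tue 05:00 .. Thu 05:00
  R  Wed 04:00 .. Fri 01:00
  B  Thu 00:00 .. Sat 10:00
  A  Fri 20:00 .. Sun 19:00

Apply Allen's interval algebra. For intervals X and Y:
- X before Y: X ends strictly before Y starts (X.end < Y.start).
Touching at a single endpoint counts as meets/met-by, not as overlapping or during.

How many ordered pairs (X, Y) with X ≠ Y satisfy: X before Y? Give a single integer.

Checking all 72 ordered pairs for relation 'before'; matching pairs in alphabetical order:
(B, F): B before F ✓
(B, L): B before L ✓
(C, A): C before A ✓
(C, F): C before F ✓
(C, H): C before H ✓
(C, L): C before L ✓
(C, V): C before V ✓
(H, F): H before F ✓
(H, L): H before L ✓
(Q, A): Q before A ✓
(Q, B): Q before B ✓
(Q, F): Q before F ✓
(Q, H): Q before H ✓
(Q, L): Q before L ✓
(Q, R): Q before R ✓
(Q, V): Q before V ✓
(R, A): R before A ✓
(R, F): R before F ✓
(R, H): R before H ✓
(R, L): R before L ✓
Count: 20.

20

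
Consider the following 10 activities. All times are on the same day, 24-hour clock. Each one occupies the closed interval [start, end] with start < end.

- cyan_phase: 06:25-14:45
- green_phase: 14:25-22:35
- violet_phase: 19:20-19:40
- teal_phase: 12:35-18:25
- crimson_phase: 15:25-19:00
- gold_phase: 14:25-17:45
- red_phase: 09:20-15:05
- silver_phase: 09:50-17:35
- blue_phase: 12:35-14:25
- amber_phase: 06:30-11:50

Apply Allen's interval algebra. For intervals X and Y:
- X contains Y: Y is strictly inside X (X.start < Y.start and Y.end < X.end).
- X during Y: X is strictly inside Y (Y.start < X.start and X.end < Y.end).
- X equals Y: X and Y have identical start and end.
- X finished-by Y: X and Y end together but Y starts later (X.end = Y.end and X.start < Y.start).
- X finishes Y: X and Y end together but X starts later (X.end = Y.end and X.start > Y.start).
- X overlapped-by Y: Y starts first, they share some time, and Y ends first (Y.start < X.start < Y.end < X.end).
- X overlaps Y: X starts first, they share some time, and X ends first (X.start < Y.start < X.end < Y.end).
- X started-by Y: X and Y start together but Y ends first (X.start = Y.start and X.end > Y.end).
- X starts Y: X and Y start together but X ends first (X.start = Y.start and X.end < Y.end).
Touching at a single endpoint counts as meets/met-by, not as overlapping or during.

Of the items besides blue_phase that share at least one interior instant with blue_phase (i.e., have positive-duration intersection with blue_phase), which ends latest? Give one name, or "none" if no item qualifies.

Target blue_phase = [12:35, 14:25].
amber_phase [06:30, 11:50] → before → excluded.
crimson_phase [15:25, 19:00] → after → excluded.
cyan_phase [06:25, 14:45] → contains → candidate.
gold_phase [14:25, 17:45] → met-by → excluded.
green_phase [14:25, 22:35] → met-by → excluded.
red_phase [09:20, 15:05] → contains → candidate.
silver_phase [09:50, 17:35] → contains → candidate.
teal_phase [12:35, 18:25] → started-by → candidate.
violet_phase [19:20, 19:40] → after → excluded.
Among candidates, latest end is 18:25 → teal_phase.

teal_phase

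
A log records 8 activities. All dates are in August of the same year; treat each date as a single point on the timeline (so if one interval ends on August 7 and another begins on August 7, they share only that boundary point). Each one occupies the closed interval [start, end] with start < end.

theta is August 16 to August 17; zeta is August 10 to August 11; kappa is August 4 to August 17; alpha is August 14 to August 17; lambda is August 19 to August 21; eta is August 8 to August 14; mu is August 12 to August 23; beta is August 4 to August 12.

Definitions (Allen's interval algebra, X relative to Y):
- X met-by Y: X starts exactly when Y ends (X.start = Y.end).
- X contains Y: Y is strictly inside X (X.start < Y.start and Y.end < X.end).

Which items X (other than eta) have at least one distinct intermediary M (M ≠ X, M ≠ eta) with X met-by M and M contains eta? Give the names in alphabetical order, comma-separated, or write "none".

none

Target eta = [August 8, August 14].
Intermediaries M with M contains eta: kappa.
Via kappa — items with X met-by kappa: none.
Union: none.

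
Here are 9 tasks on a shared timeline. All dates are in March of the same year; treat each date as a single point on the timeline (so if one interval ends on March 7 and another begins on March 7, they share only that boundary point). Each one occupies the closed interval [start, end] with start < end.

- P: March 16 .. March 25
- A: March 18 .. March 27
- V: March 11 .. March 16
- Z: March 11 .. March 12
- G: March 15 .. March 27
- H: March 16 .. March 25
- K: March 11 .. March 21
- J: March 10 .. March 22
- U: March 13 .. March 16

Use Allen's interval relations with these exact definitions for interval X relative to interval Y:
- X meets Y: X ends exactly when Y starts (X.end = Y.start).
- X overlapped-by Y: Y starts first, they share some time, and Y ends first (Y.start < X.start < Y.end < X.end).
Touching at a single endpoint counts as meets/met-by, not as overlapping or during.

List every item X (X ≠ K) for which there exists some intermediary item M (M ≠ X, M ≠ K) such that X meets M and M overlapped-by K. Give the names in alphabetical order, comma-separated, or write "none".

Target K = [March 11, March 21].
Intermediaries M with M overlapped-by K: A, G, H, P.
Via A — items with X meets A: none.
Via G — items with X meets G: none.
Via H — items with X meets H: U, V.
Via P — items with X meets P: U, V.
Union: U, V.

U, V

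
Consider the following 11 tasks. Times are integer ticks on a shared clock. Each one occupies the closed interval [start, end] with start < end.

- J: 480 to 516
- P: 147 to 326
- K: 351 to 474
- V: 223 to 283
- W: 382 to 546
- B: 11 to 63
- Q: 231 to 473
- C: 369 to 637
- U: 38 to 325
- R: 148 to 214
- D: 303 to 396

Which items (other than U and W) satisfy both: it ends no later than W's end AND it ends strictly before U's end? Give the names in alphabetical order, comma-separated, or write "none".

B, R, V

Conditions: its end is no later than W's end (X.end <= 546) AND its end is strictly before U's end (X.end < 325).
B: end 63 <= 546? ✓; end 63 < 325? ✓ → yes.
C: end 637 <= 546? ✗; end 637 < 325? ✗ → no.
D: end 396 <= 546? ✓; end 396 < 325? ✗ → no.
J: end 516 <= 546? ✓; end 516 < 325? ✗ → no.
K: end 474 <= 546? ✓; end 474 < 325? ✗ → no.
P: end 326 <= 546? ✓; end 326 < 325? ✗ → no.
Q: end 473 <= 546? ✓; end 473 < 325? ✗ → no.
R: end 214 <= 546? ✓; end 214 < 325? ✓ → yes.
V: end 283 <= 546? ✓; end 283 < 325? ✓ → yes.
Result: B, R, V.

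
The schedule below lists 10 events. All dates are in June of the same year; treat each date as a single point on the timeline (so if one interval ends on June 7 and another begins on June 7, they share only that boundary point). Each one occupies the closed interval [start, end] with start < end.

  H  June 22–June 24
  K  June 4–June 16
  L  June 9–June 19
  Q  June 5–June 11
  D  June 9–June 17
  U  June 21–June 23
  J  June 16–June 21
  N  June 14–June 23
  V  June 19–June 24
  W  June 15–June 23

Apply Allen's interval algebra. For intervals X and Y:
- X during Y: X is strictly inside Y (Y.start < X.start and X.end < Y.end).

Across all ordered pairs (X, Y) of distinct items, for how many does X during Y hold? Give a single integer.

Checking all 90 ordered pairs for relation 'during'; matching pairs in alphabetical order:
(J, N): J during N ✓
(J, W): J during W ✓
(Q, K): Q during K ✓
(U, V): U during V ✓
Count: 4.

4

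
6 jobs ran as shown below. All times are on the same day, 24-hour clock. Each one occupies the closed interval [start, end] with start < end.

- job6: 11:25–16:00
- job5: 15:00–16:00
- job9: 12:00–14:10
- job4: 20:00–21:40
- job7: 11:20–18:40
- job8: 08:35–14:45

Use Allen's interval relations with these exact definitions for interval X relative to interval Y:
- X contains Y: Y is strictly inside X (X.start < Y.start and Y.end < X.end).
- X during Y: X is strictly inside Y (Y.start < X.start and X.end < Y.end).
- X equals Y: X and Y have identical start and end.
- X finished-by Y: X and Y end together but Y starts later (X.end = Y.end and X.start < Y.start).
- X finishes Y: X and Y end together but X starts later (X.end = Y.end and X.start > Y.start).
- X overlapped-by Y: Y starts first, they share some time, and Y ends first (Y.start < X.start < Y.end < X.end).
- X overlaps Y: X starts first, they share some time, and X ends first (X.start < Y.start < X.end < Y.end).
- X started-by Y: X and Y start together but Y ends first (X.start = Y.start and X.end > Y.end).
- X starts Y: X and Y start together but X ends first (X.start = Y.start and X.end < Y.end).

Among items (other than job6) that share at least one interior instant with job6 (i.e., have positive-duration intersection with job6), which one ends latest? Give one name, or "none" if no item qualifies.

Target job6 = [11:25, 16:00].
job4 [20:00, 21:40] → after → excluded.
job5 [15:00, 16:00] → finishes → candidate.
job7 [11:20, 18:40] → contains → candidate.
job8 [08:35, 14:45] → overlaps → candidate.
job9 [12:00, 14:10] → during → candidate.
Among candidates, latest end is 18:40 → job7.

job7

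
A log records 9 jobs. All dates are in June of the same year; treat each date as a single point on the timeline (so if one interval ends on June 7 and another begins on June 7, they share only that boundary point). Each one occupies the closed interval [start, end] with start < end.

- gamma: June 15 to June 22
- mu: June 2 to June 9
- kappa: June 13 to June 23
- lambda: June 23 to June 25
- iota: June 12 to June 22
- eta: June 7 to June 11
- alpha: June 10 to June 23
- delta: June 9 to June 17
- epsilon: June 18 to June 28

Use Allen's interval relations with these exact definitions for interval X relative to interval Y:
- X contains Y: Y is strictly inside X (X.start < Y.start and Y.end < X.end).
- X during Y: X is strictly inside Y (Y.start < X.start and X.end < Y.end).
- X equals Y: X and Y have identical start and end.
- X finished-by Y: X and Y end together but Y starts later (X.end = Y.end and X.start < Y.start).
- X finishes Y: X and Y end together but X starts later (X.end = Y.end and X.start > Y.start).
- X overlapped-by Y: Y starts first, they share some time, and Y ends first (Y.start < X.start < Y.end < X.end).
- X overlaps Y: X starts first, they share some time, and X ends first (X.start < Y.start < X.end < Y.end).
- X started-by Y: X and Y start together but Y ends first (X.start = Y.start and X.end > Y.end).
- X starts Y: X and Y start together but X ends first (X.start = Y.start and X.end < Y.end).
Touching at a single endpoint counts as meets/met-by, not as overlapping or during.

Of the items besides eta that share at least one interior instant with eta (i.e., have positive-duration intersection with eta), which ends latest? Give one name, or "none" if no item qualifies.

alpha

Target eta = [June 7, June 11].
alpha [June 10, June 23] → overlapped-by → candidate.
delta [June 9, June 17] → overlapped-by → candidate.
epsilon [June 18, June 28] → after → excluded.
gamma [June 15, June 22] → after → excluded.
iota [June 12, June 22] → after → excluded.
kappa [June 13, June 23] → after → excluded.
lambda [June 23, June 25] → after → excluded.
mu [June 2, June 9] → overlaps → candidate.
Among candidates, latest end is June 23 → alpha.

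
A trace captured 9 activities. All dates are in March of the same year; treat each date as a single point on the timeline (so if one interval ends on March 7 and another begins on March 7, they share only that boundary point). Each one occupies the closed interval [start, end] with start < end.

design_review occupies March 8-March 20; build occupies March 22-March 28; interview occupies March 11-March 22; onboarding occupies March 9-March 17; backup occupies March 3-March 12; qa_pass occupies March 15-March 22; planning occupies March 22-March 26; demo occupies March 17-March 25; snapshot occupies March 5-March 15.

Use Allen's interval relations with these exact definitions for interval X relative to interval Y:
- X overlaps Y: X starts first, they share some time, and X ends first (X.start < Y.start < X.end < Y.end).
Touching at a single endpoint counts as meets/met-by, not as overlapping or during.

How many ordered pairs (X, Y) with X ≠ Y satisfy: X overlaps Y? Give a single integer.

Checking all 72 ordered pairs for relation 'overlaps'; matching pairs in alphabetical order:
(backup, design_review): backup overlaps design_review ✓
(backup, interview): backup overlaps interview ✓
(backup, onboarding): backup overlaps onboarding ✓
(backup, snapshot): backup overlaps snapshot ✓
(demo, build): demo overlaps build ✓
(demo, planning): demo overlaps planning ✓
(design_review, demo): design_review overlaps demo ✓
(design_review, interview): design_review overlaps interview ✓
(design_review, qa_pass): design_review overlaps qa_pass ✓
(interview, demo): interview overlaps demo ✓
(onboarding, interview): onboarding overlaps interview ✓
(onboarding, qa_pass): onboarding overlaps qa_pass ✓
(qa_pass, demo): qa_pass overlaps demo ✓
(snapshot, design_review): snapshot overlaps design_review ✓
(snapshot, interview): snapshot overlaps interview ✓
(snapshot, onboarding): snapshot overlaps onboarding ✓
Count: 16.

16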